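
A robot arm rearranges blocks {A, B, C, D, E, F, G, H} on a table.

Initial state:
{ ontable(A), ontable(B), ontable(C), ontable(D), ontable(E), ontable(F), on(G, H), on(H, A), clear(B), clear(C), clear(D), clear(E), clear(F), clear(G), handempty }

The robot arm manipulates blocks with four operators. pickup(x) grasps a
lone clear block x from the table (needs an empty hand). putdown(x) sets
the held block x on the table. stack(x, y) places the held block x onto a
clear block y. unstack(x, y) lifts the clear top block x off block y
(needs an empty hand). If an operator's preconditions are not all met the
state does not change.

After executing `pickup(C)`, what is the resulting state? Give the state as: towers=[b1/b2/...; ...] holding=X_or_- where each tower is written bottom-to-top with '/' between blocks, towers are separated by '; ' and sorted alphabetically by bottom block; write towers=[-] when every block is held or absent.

towers=[A/H/G; B; D; E; F] holding=C

before: towers=[A/H/G; B; C; D; E; F] holding=-
pre[pickup(C)]: clear(C) ok, ontable(C) ok, handempty ok
all met → apply pickup(C)
after:  towers=[A/H/G; B; D; E; F] holding=C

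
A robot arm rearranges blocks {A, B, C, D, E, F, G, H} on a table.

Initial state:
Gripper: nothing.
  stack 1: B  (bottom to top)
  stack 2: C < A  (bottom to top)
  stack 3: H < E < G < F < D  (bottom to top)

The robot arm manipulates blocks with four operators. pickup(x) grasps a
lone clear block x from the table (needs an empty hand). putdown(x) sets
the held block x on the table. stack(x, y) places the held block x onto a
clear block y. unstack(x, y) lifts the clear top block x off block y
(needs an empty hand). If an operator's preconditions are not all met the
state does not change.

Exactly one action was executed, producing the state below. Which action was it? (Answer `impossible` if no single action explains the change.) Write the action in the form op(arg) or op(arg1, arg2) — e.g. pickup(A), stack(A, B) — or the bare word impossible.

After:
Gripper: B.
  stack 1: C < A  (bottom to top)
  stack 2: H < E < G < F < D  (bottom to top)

pickup(B)

target: towers=[C/A; H/E/G/F/D] holding=B
     unstack(A, C) → towers=[B; C; H/E/G/F/D] holding=A
         pickup(B) → towers=[C/A; H/E/G/F/D] holding=B  ← match
     unstack(D, F) → towers=[B; C/A; H/E/G/F] holding=D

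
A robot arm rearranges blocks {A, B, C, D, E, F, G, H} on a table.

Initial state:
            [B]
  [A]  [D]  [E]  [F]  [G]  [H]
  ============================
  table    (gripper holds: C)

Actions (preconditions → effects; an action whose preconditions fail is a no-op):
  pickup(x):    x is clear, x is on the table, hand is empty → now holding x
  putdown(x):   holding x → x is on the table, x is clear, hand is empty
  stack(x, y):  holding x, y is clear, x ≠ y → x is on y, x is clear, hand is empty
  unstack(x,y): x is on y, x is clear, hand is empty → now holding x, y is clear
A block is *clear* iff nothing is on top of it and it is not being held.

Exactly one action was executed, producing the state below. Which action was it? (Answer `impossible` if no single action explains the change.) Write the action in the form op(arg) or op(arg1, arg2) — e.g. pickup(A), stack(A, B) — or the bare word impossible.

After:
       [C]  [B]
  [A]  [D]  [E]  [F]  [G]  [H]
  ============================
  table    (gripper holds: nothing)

stack(C, D)

target: towers=[A; D/C; E/B; F; G; H] holding=-
        putdown(C) → towers=[A; C; D; E/B; F; G; H] holding=-
       stack(C, G) → towers=[A; D; E/B; F; G/C; H] holding=-
       stack(C, A) → towers=[A/C; D; E/B; F; G; H] holding=-
       stack(C, H) → towers=[A; D; E/B; F; G; H/C] holding=-
       stack(C, B) → towers=[A; D; E/B/C; F; G; H] holding=-
       stack(C, F) → towers=[A; D; E/B; F/C; G; H] holding=-
       stack(C, D) → towers=[A; D/C; E/B; F; G; H] holding=-  ← match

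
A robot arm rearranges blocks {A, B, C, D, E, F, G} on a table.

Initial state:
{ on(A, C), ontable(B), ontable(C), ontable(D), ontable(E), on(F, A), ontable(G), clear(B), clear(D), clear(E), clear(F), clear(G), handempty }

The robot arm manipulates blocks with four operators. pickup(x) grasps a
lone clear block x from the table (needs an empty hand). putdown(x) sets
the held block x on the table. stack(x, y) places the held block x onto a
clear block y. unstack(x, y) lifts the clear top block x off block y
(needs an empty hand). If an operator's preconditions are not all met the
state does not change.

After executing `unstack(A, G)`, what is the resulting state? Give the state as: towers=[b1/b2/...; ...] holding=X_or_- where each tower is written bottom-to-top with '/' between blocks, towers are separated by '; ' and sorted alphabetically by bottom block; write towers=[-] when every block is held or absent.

before: towers=[B; C/A/F; D; E; G] holding=-
pre[unstack(A, G)]: on(A,G) no, clear(A) no, handempty yes
on(A,G), clear(A) unmet → unstack(A, G) is a no-op
after:  towers=[B; C/A/F; D; E; G] holding=-

towers=[B; C/A/F; D; E; G] holding=-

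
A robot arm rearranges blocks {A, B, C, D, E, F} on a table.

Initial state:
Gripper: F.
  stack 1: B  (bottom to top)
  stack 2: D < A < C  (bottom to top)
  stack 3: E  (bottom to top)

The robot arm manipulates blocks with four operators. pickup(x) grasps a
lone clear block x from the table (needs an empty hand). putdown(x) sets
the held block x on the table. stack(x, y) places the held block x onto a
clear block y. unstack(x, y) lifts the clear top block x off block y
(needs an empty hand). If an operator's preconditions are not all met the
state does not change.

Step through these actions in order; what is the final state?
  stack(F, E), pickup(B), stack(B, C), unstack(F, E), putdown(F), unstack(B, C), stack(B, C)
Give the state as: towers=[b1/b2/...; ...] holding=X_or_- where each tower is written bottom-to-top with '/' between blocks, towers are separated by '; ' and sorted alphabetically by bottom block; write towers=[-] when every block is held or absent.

step 1 (stack(F, E)): towers=[B; D/A/C; E/F] holding=-
step 2 (pickup(B)): towers=[D/A/C; E/F] holding=B
step 3 (stack(B, C)): towers=[D/A/C/B; E/F] holding=-
step 4 (unstack(F, E)): towers=[D/A/C/B; E] holding=F
step 5 (putdown(F)): towers=[D/A/C/B; E; F] holding=-
step 6 (unstack(B, C)): towers=[D/A/C; E; F] holding=B
step 7 (stack(B, C)): towers=[D/A/C/B; E; F] holding=-

towers=[D/A/C/B; E; F] holding=-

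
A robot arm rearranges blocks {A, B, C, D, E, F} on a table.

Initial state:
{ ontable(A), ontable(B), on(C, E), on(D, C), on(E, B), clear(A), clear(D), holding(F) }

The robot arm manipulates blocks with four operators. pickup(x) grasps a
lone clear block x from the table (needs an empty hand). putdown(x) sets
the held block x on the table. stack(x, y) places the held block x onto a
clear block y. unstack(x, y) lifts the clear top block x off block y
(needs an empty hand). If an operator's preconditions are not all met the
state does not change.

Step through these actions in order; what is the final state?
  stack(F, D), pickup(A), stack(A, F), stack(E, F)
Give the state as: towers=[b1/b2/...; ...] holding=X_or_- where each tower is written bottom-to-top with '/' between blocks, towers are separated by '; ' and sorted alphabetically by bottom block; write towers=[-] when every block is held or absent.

step 1 (stack(F, D)): towers=[A; B/E/C/D/F] holding=-
step 2 (pickup(A)): towers=[B/E/C/D/F] holding=A
step 3 (stack(A, F)): towers=[B/E/C/D/F/A] holding=-
step 4 (stack(E, F)) [no-op]: towers=[B/E/C/D/F/A] holding=-

towers=[B/E/C/D/F/A] holding=-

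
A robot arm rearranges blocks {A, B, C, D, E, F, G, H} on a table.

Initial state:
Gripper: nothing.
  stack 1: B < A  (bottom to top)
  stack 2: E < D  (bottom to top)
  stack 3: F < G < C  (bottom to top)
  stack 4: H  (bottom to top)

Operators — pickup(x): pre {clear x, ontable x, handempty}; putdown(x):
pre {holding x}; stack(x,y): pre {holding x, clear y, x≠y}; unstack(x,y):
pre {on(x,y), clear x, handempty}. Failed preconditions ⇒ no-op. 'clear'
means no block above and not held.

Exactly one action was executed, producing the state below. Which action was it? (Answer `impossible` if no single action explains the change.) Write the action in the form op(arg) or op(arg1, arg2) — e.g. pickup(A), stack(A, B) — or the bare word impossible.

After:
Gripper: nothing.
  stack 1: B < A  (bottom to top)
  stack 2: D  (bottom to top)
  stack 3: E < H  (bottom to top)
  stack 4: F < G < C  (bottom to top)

target: towers=[B/A; D; E/H; F/G/C] holding=-
     unstack(A, B) → towers=[B; E/D; F/G/C; H] holding=A
         pickup(H) → towers=[B/A; E/D; F/G/C] holding=H
     unstack(D, E) → towers=[B/A; E; F/G/C; H] holding=D
     unstack(C, G) → towers=[B/A; E/D; F/G; H] holding=C
none of the 4 applicable actions match → impossible

impossible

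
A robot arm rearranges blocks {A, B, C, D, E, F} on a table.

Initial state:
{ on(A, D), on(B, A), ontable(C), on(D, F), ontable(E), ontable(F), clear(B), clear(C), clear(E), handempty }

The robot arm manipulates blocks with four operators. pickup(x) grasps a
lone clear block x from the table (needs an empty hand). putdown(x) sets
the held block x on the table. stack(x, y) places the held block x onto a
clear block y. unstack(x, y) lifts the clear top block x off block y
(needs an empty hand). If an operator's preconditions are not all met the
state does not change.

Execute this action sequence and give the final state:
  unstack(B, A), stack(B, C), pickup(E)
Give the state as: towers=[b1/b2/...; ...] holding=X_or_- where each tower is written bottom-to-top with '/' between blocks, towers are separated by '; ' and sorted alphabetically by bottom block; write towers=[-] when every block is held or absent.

step 1 (unstack(B, A)): towers=[C; E; F/D/A] holding=B
step 2 (stack(B, C)): towers=[C/B; E; F/D/A] holding=-
step 3 (pickup(E)): towers=[C/B; F/D/A] holding=E

towers=[C/B; F/D/A] holding=E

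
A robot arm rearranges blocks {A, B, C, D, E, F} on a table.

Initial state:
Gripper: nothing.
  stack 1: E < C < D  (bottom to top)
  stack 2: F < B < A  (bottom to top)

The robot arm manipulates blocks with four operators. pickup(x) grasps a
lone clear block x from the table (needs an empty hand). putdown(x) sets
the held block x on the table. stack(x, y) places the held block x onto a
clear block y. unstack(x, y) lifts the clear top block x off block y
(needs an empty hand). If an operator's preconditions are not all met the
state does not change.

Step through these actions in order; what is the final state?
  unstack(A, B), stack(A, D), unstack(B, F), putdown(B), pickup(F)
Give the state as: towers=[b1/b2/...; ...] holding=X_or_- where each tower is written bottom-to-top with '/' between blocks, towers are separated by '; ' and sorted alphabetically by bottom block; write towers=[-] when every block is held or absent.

step 1 (unstack(A, B)): towers=[E/C/D; F/B] holding=A
step 2 (stack(A, D)): towers=[E/C/D/A; F/B] holding=-
step 3 (unstack(B, F)): towers=[E/C/D/A; F] holding=B
step 4 (putdown(B)): towers=[B; E/C/D/A; F] holding=-
step 5 (pickup(F)): towers=[B; E/C/D/A] holding=F

towers=[B; E/C/D/A] holding=F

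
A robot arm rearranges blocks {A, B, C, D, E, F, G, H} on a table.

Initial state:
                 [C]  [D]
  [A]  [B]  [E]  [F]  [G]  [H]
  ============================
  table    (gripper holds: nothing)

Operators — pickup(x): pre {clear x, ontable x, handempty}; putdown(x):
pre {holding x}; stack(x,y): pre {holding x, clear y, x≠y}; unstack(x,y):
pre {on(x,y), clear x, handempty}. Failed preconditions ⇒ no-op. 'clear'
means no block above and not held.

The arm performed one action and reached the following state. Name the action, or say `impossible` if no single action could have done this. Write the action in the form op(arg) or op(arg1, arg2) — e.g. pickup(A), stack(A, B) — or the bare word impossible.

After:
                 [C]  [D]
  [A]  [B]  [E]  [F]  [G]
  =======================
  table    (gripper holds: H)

target: towers=[A; B; E; F/C; G/D] holding=H
         pickup(A) → towers=[B; E; F/C; G/D; H] holding=A
         pickup(E) → towers=[A; B; F/C; G/D; H] holding=E
         pickup(H) → towers=[A; B; E; F/C; G/D] holding=H  ← match
         pickup(B) → towers=[A; E; F/C; G/D; H] holding=B
     unstack(D, G) → towers=[A; B; E; F/C; G; H] holding=D
     unstack(C, F) → towers=[A; B; E; F; G/D; H] holding=C

pickup(H)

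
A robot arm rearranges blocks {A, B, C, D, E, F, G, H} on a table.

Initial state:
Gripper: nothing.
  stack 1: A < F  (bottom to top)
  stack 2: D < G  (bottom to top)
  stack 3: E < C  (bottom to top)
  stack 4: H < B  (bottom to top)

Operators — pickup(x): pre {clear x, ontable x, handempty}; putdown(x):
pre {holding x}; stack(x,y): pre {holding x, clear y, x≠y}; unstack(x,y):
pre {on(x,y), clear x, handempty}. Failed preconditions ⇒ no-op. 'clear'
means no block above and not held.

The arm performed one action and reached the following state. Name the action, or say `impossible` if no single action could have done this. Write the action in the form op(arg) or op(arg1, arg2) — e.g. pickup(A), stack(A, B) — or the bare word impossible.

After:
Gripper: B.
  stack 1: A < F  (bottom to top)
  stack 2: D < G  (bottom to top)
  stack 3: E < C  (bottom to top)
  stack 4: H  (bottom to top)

target: towers=[A/F; D/G; E/C; H] holding=B
     unstack(G, D) → towers=[A/F; D; E/C; H/B] holding=G
     unstack(B, H) → towers=[A/F; D/G; E/C; H] holding=B  ← match
     unstack(F, A) → towers=[A; D/G; E/C; H/B] holding=F
     unstack(C, E) → towers=[A/F; D/G; E; H/B] holding=C

unstack(B, H)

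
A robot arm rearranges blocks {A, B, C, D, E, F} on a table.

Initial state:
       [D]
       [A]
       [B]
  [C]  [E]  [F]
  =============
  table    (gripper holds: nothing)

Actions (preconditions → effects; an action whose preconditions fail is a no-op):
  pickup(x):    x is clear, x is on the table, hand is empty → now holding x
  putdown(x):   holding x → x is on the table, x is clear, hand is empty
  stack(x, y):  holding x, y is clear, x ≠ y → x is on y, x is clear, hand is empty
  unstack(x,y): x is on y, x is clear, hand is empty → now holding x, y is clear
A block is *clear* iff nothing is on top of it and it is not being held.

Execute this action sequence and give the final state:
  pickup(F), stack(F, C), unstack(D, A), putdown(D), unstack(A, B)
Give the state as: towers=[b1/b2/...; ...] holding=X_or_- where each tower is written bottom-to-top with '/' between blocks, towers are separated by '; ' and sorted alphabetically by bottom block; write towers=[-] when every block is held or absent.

towers=[C/F; D; E/B] holding=A

step 1 (pickup(F)): towers=[C; E/B/A/D] holding=F
step 2 (stack(F, C)): towers=[C/F; E/B/A/D] holding=-
step 3 (unstack(D, A)): towers=[C/F; E/B/A] holding=D
step 4 (putdown(D)): towers=[C/F; D; E/B/A] holding=-
step 5 (unstack(A, B)): towers=[C/F; D; E/B] holding=A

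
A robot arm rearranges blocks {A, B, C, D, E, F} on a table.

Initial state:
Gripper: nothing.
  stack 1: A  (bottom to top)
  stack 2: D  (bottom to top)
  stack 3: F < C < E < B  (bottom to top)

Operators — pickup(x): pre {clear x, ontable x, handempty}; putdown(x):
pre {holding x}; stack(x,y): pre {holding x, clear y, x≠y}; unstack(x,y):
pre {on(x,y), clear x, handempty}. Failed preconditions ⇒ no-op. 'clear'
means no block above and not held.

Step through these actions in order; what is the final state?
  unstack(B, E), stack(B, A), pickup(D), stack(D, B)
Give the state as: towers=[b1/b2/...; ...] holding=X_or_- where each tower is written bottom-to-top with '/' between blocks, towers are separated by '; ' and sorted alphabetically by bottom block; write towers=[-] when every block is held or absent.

towers=[A/B/D; F/C/E] holding=-

step 1 (unstack(B, E)): towers=[A; D; F/C/E] holding=B
step 2 (stack(B, A)): towers=[A/B; D; F/C/E] holding=-
step 3 (pickup(D)): towers=[A/B; F/C/E] holding=D
step 4 (stack(D, B)): towers=[A/B/D; F/C/E] holding=-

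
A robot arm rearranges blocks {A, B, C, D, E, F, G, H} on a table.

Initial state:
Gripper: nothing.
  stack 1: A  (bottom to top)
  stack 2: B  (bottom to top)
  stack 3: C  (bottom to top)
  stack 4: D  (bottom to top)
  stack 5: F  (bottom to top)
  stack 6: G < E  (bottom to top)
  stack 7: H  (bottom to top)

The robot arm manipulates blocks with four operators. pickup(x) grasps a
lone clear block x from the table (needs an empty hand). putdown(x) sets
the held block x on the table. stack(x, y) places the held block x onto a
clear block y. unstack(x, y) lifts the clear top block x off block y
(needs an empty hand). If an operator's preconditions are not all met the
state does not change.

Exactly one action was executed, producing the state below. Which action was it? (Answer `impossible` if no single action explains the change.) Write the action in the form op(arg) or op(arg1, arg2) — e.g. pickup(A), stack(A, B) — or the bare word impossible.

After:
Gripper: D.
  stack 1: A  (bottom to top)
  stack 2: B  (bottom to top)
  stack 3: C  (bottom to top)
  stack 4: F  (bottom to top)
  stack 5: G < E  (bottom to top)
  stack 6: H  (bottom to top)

target: towers=[A; B; C; F; G/E; H] holding=D
         pickup(A) → towers=[B; C; D; F; G/E; H] holding=A
     unstack(E, G) → towers=[A; B; C; D; F; G; H] holding=E
         pickup(H) → towers=[A; B; C; D; F; G/E] holding=H
         pickup(B) → towers=[A; C; D; F; G/E; H] holding=B
         pickup(F) → towers=[A; B; C; D; G/E; H] holding=F
         pickup(D) → towers=[A; B; C; F; G/E; H] holding=D  ← match
         pickup(C) → towers=[A; B; D; F; G/E; H] holding=C

pickup(D)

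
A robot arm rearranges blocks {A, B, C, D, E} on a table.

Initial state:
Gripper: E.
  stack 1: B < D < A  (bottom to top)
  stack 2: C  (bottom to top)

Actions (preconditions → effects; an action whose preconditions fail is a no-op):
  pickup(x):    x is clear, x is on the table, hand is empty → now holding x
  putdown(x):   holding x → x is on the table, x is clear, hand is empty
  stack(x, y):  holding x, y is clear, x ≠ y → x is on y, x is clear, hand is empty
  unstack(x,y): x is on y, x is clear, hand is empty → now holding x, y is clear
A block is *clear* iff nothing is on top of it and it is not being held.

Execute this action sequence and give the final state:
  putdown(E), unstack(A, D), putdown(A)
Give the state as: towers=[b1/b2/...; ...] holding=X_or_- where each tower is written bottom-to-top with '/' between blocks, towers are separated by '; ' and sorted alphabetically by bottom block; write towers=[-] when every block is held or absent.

towers=[A; B/D; C; E] holding=-

step 1 (putdown(E)): towers=[B/D/A; C; E] holding=-
step 2 (unstack(A, D)): towers=[B/D; C; E] holding=A
step 3 (putdown(A)): towers=[A; B/D; C; E] holding=-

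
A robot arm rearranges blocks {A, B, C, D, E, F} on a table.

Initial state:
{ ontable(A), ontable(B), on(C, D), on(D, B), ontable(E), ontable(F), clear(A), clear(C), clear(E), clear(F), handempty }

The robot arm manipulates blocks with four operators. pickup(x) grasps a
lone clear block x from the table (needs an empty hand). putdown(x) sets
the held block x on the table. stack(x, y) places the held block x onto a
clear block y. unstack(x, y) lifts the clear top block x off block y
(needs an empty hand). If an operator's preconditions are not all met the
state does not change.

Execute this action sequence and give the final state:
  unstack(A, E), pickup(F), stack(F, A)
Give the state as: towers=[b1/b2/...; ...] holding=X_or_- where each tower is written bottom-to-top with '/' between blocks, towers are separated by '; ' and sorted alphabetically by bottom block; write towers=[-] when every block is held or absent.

step 1 (unstack(A, E)) [no-op]: towers=[A; B/D/C; E; F] holding=-
step 2 (pickup(F)): towers=[A; B/D/C; E] holding=F
step 3 (stack(F, A)): towers=[A/F; B/D/C; E] holding=-

towers=[A/F; B/D/C; E] holding=-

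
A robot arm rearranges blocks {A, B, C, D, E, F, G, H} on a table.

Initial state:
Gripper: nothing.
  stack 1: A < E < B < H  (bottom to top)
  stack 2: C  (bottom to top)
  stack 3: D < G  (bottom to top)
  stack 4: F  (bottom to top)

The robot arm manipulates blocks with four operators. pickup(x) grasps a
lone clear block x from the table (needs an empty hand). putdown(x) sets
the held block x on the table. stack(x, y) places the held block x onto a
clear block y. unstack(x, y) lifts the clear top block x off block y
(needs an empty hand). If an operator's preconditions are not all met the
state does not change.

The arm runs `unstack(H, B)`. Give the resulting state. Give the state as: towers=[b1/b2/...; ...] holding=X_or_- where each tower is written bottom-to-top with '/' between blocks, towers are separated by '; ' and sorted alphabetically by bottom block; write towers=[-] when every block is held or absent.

before: towers=[A/E/B/H; C; D/G; F] holding=-
pre[unstack(H, B)]: on(H,B) ✓, clear(H) ✓, handempty ✓
all met → apply unstack(H, B)
after:  towers=[A/E/B; C; D/G; F] holding=H

towers=[A/E/B; C; D/G; F] holding=H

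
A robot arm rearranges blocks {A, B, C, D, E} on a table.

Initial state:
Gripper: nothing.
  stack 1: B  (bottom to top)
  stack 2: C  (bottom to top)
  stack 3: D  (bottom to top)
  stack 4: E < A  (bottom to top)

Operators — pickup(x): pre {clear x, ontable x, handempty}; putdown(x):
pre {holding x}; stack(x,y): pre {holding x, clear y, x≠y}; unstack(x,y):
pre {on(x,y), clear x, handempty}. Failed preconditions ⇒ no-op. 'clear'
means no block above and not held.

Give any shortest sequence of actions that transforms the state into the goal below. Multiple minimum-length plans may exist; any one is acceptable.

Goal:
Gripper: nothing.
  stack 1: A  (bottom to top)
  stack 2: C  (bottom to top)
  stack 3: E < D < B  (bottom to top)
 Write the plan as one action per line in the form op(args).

step 1 (unstack(A, E)): towers=[B; C; D; E] holding=A
step 2 (putdown(A)): towers=[A; B; C; D; E] holding=-
step 3 (pickup(D)): towers=[A; B; C; E] holding=D
step 4 (stack(D, E)): towers=[A; B; C; E/D] holding=-
step 5 (pickup(B)): towers=[A; C; E/D] holding=B
step 6 (stack(B, D)): towers=[A; C; E/D/B] holding=-
goal check: towers=[A; C; E/D/B] holding=- — reached (length 6, optimal by BFS)

unstack(A, E)
putdown(A)
pickup(D)
stack(D, E)
pickup(B)
stack(B, D)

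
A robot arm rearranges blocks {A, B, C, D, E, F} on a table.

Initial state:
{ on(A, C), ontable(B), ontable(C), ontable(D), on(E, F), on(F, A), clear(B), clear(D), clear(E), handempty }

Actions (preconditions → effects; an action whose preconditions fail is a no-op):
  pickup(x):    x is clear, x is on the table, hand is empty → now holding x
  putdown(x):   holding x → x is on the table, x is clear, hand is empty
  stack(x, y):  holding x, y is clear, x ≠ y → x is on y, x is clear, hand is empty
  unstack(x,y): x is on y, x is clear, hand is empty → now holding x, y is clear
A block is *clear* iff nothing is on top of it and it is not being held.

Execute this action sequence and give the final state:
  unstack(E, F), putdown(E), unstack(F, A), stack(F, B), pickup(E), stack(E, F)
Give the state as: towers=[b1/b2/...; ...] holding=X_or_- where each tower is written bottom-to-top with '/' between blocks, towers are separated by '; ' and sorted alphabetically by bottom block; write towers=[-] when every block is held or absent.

towers=[B/F/E; C/A; D] holding=-

step 1 (unstack(E, F)): towers=[B; C/A/F; D] holding=E
step 2 (putdown(E)): towers=[B; C/A/F; D; E] holding=-
step 3 (unstack(F, A)): towers=[B; C/A; D; E] holding=F
step 4 (stack(F, B)): towers=[B/F; C/A; D; E] holding=-
step 5 (pickup(E)): towers=[B/F; C/A; D] holding=E
step 6 (stack(E, F)): towers=[B/F/E; C/A; D] holding=-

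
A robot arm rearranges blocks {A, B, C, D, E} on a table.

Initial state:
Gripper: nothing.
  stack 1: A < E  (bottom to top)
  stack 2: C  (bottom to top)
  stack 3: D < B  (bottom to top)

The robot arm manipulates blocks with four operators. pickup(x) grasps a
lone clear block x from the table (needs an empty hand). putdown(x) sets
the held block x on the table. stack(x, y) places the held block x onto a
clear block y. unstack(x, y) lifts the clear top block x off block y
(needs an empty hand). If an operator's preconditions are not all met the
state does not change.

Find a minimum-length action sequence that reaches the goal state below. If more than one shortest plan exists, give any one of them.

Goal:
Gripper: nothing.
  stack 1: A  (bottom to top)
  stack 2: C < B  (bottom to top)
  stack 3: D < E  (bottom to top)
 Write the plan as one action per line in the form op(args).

unstack(B, D)
stack(B, C)
unstack(E, A)
stack(E, D)

step 1 (unstack(B, D)): towers=[A/E; C; D] holding=B
step 2 (stack(B, C)): towers=[A/E; C/B; D] holding=-
step 3 (unstack(E, A)): towers=[A; C/B; D] holding=E
step 4 (stack(E, D)): towers=[A; C/B; D/E] holding=-
goal check: towers=[A; C/B; D/E] holding=- — reached (length 4, optimal by BFS)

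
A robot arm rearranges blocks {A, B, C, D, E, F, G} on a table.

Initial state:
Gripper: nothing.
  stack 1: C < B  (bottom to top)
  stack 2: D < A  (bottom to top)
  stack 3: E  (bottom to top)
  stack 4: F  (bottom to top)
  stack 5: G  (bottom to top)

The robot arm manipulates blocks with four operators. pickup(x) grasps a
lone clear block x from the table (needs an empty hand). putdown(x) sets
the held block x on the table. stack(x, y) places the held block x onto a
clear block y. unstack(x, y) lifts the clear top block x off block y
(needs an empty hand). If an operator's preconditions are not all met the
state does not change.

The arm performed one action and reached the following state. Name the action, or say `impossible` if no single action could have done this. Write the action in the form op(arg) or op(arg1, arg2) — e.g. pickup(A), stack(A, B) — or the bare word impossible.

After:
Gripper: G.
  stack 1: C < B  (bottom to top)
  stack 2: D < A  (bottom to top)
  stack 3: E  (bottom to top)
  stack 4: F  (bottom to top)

pickup(G)

target: towers=[C/B; D/A; E; F] holding=G
     unstack(B, C) → towers=[C; D/A; E; F; G] holding=B
         pickup(F) → towers=[C/B; D/A; E; G] holding=F
         pickup(G) → towers=[C/B; D/A; E; F] holding=G  ← match
     unstack(A, D) → towers=[C/B; D; E; F; G] holding=A
         pickup(E) → towers=[C/B; D/A; F; G] holding=E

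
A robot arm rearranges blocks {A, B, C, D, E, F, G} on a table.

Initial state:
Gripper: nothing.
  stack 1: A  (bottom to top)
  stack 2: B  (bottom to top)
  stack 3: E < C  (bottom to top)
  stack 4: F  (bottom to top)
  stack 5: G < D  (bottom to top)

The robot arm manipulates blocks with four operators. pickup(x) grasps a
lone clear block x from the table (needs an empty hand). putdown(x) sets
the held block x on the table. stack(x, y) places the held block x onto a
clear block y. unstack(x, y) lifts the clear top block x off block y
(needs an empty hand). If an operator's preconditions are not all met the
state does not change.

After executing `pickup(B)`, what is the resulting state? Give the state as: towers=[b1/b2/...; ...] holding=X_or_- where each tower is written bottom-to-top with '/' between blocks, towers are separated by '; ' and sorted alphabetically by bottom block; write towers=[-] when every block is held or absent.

before: towers=[A; B; E/C; F; G/D] holding=-
pre[pickup(B)]: clear(B) ok, ontable(B) ok, handempty ok
all met → apply pickup(B)
after:  towers=[A; E/C; F; G/D] holding=B

towers=[A; E/C; F; G/D] holding=B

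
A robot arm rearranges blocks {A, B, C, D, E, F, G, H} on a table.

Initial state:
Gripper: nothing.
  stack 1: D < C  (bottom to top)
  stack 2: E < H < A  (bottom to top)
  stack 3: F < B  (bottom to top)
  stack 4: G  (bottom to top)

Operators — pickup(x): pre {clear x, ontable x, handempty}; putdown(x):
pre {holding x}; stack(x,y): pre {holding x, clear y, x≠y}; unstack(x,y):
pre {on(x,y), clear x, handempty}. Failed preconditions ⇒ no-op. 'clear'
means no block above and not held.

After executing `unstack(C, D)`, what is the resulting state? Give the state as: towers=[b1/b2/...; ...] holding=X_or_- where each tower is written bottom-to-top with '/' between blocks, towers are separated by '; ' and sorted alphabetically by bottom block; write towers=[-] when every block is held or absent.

towers=[D; E/H/A; F/B; G] holding=C

before: towers=[D/C; E/H/A; F/B; G] holding=-
pre[unstack(C, D)]: on(C,D) ✓, clear(C) ✓, handempty ✓
all met → apply unstack(C, D)
after:  towers=[D; E/H/A; F/B; G] holding=C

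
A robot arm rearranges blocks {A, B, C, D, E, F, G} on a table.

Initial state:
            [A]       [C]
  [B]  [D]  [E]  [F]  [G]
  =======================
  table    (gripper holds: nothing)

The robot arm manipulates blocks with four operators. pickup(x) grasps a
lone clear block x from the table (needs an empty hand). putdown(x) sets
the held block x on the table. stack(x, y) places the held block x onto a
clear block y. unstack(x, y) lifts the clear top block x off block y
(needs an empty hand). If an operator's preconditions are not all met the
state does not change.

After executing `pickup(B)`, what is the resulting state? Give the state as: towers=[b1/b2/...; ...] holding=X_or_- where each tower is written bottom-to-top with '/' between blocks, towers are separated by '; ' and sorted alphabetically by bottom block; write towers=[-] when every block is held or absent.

before: towers=[B; D; E/A; F; G/C] holding=-
pre[pickup(B)]: clear(B) yes, ontable(B) yes, handempty yes
all met → apply pickup(B)
after:  towers=[D; E/A; F; G/C] holding=B

towers=[D; E/A; F; G/C] holding=B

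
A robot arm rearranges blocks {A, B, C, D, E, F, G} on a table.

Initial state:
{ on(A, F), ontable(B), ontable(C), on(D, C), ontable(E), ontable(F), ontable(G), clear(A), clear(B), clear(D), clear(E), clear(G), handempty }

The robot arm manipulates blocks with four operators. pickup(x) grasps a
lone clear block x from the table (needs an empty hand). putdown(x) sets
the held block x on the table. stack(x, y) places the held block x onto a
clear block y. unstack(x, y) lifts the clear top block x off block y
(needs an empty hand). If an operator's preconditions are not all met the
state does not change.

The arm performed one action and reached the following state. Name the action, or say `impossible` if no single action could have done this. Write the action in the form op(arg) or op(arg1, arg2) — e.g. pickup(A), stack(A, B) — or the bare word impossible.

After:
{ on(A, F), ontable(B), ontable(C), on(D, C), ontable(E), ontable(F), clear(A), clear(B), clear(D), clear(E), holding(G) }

target: towers=[B; C/D; E; F/A] holding=G
         pickup(B) → towers=[C/D; E; F/A; G] holding=B
         pickup(G) → towers=[B; C/D; E; F/A] holding=G  ← match
     unstack(D, C) → towers=[B; C; E; F/A; G] holding=D
     unstack(A, F) → towers=[B; C/D; E; F; G] holding=A
         pickup(E) → towers=[B; C/D; F/A; G] holding=E

pickup(G)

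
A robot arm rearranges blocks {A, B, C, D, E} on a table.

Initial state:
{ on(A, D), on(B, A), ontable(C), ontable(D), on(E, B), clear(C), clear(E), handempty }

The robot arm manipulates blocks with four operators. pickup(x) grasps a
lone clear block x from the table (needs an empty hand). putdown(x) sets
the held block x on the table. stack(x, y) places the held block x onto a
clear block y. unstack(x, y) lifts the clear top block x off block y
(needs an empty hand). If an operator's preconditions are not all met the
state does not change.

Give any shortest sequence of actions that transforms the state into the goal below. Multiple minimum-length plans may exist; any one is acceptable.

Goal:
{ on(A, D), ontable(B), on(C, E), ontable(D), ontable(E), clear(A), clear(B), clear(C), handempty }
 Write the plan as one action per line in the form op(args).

step 1 (unstack(E, B)): towers=[C; D/A/B] holding=E
step 2 (putdown(E)): towers=[C; D/A/B; E] holding=-
step 3 (unstack(B, A)): towers=[C; D/A; E] holding=B
step 4 (putdown(B)): towers=[B; C; D/A; E] holding=-
step 5 (pickup(C)): towers=[B; D/A; E] holding=C
step 6 (stack(C, E)): towers=[B; D/A; E/C] holding=-
goal check: towers=[B; D/A; E/C] holding=- — reached (length 6, optimal by BFS)

unstack(E, B)
putdown(E)
unstack(B, A)
putdown(B)
pickup(C)
stack(C, E)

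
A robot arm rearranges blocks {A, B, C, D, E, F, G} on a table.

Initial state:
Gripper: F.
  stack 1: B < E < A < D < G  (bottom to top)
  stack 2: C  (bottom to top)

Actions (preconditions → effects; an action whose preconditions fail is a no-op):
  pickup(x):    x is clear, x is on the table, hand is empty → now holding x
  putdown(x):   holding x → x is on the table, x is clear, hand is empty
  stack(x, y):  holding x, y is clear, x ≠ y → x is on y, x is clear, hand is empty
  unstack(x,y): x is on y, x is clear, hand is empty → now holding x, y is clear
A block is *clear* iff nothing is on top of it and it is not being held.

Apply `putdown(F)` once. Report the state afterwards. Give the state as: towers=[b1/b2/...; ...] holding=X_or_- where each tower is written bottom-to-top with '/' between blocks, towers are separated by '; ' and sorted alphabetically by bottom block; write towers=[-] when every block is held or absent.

before: towers=[B/E/A/D/G; C] holding=F
pre[putdown(F)]: holding(F) ok
all met → apply putdown(F)
after:  towers=[B/E/A/D/G; C; F] holding=-

towers=[B/E/A/D/G; C; F] holding=-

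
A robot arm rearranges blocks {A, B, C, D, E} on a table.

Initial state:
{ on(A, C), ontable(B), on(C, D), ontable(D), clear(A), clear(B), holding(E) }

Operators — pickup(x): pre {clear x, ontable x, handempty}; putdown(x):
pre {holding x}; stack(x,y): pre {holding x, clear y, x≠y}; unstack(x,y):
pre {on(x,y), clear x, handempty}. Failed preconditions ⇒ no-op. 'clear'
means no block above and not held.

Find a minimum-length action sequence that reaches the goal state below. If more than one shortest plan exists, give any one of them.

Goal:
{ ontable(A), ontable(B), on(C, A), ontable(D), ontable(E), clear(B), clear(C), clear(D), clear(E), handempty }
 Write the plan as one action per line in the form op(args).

step 1 (putdown(E)): towers=[B; D/C/A; E] holding=-
step 2 (unstack(A, C)): towers=[B; D/C; E] holding=A
step 3 (putdown(A)): towers=[A; B; D/C; E] holding=-
step 4 (unstack(C, D)): towers=[A; B; D; E] holding=C
step 5 (stack(C, A)): towers=[A/C; B; D; E] holding=-
goal check: towers=[A/C; B; D; E] holding=- — reached (length 5, optimal by BFS)

putdown(E)
unstack(A, C)
putdown(A)
unstack(C, D)
stack(C, A)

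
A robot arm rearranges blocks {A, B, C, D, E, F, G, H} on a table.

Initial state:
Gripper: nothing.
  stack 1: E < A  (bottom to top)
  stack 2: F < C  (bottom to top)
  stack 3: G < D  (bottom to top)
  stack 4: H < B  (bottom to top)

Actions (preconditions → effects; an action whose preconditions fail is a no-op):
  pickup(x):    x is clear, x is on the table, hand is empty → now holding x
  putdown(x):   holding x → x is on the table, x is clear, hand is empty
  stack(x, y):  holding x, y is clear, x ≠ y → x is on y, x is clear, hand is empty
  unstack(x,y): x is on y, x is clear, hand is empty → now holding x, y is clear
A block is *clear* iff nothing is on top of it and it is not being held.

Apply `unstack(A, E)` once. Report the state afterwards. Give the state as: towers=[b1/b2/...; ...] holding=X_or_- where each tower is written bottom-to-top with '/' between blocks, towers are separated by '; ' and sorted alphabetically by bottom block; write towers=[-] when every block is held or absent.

before: towers=[E/A; F/C; G/D; H/B] holding=-
pre[unstack(A, E)]: on(A,E) ok, clear(A) ok, handempty ok
all met → apply unstack(A, E)
after:  towers=[E; F/C; G/D; H/B] holding=A

towers=[E; F/C; G/D; H/B] holding=A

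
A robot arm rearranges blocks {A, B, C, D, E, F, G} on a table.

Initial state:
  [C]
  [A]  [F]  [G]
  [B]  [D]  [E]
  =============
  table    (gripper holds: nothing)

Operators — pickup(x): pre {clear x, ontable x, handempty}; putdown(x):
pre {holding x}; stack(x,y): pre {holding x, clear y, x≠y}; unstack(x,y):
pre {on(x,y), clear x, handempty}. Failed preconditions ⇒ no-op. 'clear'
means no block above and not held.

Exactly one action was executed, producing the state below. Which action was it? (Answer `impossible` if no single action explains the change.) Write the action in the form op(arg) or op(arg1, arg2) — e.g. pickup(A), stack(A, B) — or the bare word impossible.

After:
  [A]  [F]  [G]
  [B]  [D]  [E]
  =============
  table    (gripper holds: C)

unstack(C, A)

target: towers=[B/A; D/F; E/G] holding=C
     unstack(F, D) → towers=[B/A/C; D; E/G] holding=F
     unstack(G, E) → towers=[B/A/C; D/F; E] holding=G
     unstack(C, A) → towers=[B/A; D/F; E/G] holding=C  ← match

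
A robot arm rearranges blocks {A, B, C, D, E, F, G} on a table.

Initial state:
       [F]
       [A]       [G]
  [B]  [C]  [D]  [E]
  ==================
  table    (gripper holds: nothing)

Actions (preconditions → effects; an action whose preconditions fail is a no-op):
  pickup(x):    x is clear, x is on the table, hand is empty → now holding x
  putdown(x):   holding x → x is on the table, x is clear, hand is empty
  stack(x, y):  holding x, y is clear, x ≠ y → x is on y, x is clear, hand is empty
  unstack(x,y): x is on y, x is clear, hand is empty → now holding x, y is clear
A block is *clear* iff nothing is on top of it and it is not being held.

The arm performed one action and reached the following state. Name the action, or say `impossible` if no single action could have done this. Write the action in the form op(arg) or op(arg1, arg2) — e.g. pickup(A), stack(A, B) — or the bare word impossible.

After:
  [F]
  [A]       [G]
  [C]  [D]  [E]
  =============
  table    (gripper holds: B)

target: towers=[C/A/F; D; E/G] holding=B
         pickup(B) → towers=[C/A/F; D; E/G] holding=B  ← match
     unstack(F, A) → towers=[B; C/A; D; E/G] holding=F
     unstack(G, E) → towers=[B; C/A/F; D; E] holding=G
         pickup(D) → towers=[B; C/A/F; E/G] holding=D

pickup(B)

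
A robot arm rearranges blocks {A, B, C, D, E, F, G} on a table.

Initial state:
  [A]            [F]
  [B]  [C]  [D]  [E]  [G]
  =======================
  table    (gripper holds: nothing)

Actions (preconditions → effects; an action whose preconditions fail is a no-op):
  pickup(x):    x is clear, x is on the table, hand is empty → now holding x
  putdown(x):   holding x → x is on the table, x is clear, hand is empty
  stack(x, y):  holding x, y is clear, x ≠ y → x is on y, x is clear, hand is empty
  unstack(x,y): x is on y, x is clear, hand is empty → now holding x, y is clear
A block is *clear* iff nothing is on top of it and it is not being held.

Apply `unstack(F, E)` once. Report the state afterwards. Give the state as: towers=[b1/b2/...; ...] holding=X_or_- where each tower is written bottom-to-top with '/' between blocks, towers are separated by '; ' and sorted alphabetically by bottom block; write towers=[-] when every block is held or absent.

before: towers=[B/A; C; D; E/F; G] holding=-
pre[unstack(F, E)]: on(F,E) ok, clear(F) ok, handempty ok
all met → apply unstack(F, E)
after:  towers=[B/A; C; D; E; G] holding=F

towers=[B/A; C; D; E; G] holding=F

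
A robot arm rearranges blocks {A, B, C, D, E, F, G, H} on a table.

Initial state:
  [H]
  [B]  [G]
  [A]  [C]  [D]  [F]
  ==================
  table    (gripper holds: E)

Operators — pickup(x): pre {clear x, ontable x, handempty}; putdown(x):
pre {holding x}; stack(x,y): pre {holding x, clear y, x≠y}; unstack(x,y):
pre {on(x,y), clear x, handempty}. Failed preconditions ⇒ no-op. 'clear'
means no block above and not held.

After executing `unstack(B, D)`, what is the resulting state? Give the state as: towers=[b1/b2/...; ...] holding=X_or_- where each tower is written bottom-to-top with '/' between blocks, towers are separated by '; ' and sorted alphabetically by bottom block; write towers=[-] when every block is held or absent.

before: towers=[A/B/H; C/G; D; F] holding=E
pre[unstack(B, D)]: on(B,D) fail, clear(B) fail, handempty fail
on(B,D), clear(B), handempty unmet → unstack(B, D) is a no-op
after:  towers=[A/B/H; C/G; D; F] holding=E

towers=[A/B/H; C/G; D; F] holding=E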